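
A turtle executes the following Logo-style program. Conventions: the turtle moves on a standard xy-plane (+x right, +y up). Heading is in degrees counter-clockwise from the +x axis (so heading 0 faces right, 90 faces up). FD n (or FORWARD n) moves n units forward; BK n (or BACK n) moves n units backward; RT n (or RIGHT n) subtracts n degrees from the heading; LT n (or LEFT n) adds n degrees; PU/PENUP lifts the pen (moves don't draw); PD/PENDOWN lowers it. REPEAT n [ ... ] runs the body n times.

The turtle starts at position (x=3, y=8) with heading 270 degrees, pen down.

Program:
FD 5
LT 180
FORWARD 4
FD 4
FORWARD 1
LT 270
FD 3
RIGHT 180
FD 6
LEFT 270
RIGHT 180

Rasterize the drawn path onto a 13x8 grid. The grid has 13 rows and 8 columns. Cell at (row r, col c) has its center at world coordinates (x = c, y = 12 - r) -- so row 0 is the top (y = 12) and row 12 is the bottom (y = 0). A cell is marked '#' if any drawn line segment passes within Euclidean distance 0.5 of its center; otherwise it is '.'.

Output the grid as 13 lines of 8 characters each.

Segment 0: (3,8) -> (3,3)
Segment 1: (3,3) -> (3,7)
Segment 2: (3,7) -> (3,11)
Segment 3: (3,11) -> (3,12)
Segment 4: (3,12) -> (6,12)
Segment 5: (6,12) -> (0,12)

Answer: #######.
...#....
...#....
...#....
...#....
...#....
...#....
...#....
...#....
...#....
........
........
........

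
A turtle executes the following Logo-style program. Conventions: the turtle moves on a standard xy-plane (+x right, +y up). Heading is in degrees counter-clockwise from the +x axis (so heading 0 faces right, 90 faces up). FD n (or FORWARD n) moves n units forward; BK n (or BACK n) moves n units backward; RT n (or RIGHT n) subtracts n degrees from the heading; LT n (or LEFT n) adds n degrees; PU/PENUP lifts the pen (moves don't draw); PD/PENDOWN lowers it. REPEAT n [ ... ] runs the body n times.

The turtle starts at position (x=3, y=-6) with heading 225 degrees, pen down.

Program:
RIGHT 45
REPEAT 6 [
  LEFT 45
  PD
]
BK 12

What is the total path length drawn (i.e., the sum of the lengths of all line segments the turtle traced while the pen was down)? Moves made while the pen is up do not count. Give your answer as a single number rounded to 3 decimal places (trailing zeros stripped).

Answer: 12

Derivation:
Executing turtle program step by step:
Start: pos=(3,-6), heading=225, pen down
RT 45: heading 225 -> 180
REPEAT 6 [
  -- iteration 1/6 --
  LT 45: heading 180 -> 225
  PD: pen down
  -- iteration 2/6 --
  LT 45: heading 225 -> 270
  PD: pen down
  -- iteration 3/6 --
  LT 45: heading 270 -> 315
  PD: pen down
  -- iteration 4/6 --
  LT 45: heading 315 -> 0
  PD: pen down
  -- iteration 5/6 --
  LT 45: heading 0 -> 45
  PD: pen down
  -- iteration 6/6 --
  LT 45: heading 45 -> 90
  PD: pen down
]
BK 12: (3,-6) -> (3,-18) [heading=90, draw]
Final: pos=(3,-18), heading=90, 1 segment(s) drawn

Segment lengths:
  seg 1: (3,-6) -> (3,-18), length = 12
Total = 12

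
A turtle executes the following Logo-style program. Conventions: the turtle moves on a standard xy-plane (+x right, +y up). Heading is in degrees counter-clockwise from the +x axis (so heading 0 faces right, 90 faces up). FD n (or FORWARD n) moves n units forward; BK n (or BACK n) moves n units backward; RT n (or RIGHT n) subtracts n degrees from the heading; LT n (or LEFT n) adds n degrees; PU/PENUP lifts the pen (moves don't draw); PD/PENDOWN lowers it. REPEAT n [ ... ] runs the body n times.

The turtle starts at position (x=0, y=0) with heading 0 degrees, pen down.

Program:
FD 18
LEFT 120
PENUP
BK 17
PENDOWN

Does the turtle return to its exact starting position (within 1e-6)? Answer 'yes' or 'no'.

Executing turtle program step by step:
Start: pos=(0,0), heading=0, pen down
FD 18: (0,0) -> (18,0) [heading=0, draw]
LT 120: heading 0 -> 120
PU: pen up
BK 17: (18,0) -> (26.5,-14.722) [heading=120, move]
PD: pen down
Final: pos=(26.5,-14.722), heading=120, 1 segment(s) drawn

Start position: (0, 0)
Final position: (26.5, -14.722)
Distance = 30.315; >= 1e-6 -> NOT closed

Answer: no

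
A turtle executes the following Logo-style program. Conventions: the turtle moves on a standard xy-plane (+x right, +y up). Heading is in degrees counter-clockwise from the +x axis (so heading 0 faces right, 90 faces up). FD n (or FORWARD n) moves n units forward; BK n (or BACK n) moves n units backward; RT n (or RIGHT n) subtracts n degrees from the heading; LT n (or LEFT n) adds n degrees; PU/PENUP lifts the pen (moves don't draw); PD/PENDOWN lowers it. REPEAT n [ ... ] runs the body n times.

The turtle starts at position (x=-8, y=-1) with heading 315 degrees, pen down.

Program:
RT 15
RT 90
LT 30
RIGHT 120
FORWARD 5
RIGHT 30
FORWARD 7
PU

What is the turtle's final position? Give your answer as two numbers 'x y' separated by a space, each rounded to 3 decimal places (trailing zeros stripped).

Answer: -10.5 10.33

Derivation:
Executing turtle program step by step:
Start: pos=(-8,-1), heading=315, pen down
RT 15: heading 315 -> 300
RT 90: heading 300 -> 210
LT 30: heading 210 -> 240
RT 120: heading 240 -> 120
FD 5: (-8,-1) -> (-10.5,3.33) [heading=120, draw]
RT 30: heading 120 -> 90
FD 7: (-10.5,3.33) -> (-10.5,10.33) [heading=90, draw]
PU: pen up
Final: pos=(-10.5,10.33), heading=90, 2 segment(s) drawn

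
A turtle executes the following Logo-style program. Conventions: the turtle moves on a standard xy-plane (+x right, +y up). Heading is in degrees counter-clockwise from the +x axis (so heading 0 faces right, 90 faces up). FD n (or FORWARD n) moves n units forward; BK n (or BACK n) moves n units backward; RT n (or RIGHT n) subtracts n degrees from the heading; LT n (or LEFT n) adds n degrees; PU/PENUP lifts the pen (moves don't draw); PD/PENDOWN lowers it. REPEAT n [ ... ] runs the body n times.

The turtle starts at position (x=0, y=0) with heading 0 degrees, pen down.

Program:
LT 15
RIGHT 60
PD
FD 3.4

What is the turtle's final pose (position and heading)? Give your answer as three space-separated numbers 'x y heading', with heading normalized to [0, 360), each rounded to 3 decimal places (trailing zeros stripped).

Answer: 2.404 -2.404 315

Derivation:
Executing turtle program step by step:
Start: pos=(0,0), heading=0, pen down
LT 15: heading 0 -> 15
RT 60: heading 15 -> 315
PD: pen down
FD 3.4: (0,0) -> (2.404,-2.404) [heading=315, draw]
Final: pos=(2.404,-2.404), heading=315, 1 segment(s) drawn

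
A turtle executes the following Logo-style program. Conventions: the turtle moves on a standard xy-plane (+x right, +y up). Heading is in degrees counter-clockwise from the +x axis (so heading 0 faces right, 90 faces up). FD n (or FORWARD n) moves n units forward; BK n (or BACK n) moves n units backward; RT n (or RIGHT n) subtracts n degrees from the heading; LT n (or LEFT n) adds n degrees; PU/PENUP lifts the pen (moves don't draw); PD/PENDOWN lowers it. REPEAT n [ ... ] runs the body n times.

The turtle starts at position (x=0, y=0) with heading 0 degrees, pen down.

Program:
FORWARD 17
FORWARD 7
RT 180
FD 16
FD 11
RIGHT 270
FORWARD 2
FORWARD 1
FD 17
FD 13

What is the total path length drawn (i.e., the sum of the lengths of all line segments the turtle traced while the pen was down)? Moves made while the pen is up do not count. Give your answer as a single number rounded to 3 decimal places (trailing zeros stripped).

Executing turtle program step by step:
Start: pos=(0,0), heading=0, pen down
FD 17: (0,0) -> (17,0) [heading=0, draw]
FD 7: (17,0) -> (24,0) [heading=0, draw]
RT 180: heading 0 -> 180
FD 16: (24,0) -> (8,0) [heading=180, draw]
FD 11: (8,0) -> (-3,0) [heading=180, draw]
RT 270: heading 180 -> 270
FD 2: (-3,0) -> (-3,-2) [heading=270, draw]
FD 1: (-3,-2) -> (-3,-3) [heading=270, draw]
FD 17: (-3,-3) -> (-3,-20) [heading=270, draw]
FD 13: (-3,-20) -> (-3,-33) [heading=270, draw]
Final: pos=(-3,-33), heading=270, 8 segment(s) drawn

Segment lengths:
  seg 1: (0,0) -> (17,0), length = 17
  seg 2: (17,0) -> (24,0), length = 7
  seg 3: (24,0) -> (8,0), length = 16
  seg 4: (8,0) -> (-3,0), length = 11
  seg 5: (-3,0) -> (-3,-2), length = 2
  seg 6: (-3,-2) -> (-3,-3), length = 1
  seg 7: (-3,-3) -> (-3,-20), length = 17
  seg 8: (-3,-20) -> (-3,-33), length = 13
Total = 84

Answer: 84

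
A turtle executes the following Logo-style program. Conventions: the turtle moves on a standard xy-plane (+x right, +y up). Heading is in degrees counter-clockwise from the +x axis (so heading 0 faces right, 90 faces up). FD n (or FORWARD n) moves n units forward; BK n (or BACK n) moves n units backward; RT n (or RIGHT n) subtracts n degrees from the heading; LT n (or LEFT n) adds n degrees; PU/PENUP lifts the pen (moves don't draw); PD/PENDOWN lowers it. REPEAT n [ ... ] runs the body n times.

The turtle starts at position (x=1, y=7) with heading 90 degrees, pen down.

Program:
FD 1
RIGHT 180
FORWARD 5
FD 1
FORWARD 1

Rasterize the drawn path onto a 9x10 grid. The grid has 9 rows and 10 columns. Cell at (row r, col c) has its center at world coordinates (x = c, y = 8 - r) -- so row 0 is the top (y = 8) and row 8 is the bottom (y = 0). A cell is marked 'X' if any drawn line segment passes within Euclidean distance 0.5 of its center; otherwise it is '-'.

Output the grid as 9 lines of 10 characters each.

Answer: -X--------
-X--------
-X--------
-X--------
-X--------
-X--------
-X--------
-X--------
----------

Derivation:
Segment 0: (1,7) -> (1,8)
Segment 1: (1,8) -> (1,3)
Segment 2: (1,3) -> (1,2)
Segment 3: (1,2) -> (1,1)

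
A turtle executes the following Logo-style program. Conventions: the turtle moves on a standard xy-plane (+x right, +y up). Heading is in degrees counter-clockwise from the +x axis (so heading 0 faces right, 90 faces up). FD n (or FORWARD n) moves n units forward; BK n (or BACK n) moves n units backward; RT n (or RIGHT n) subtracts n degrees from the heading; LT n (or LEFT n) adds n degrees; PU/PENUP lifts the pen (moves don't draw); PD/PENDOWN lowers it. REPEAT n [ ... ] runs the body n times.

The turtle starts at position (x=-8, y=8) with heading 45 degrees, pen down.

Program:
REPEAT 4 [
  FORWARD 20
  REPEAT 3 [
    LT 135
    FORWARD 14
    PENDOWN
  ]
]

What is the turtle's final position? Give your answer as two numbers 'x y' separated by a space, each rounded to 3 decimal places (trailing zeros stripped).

Answer: -42 50.485

Derivation:
Executing turtle program step by step:
Start: pos=(-8,8), heading=45, pen down
REPEAT 4 [
  -- iteration 1/4 --
  FD 20: (-8,8) -> (6.142,22.142) [heading=45, draw]
  REPEAT 3 [
    -- iteration 1/3 --
    LT 135: heading 45 -> 180
    FD 14: (6.142,22.142) -> (-7.858,22.142) [heading=180, draw]
    PD: pen down
    -- iteration 2/3 --
    LT 135: heading 180 -> 315
    FD 14: (-7.858,22.142) -> (2.042,12.243) [heading=315, draw]
    PD: pen down
    -- iteration 3/3 --
    LT 135: heading 315 -> 90
    FD 14: (2.042,12.243) -> (2.042,26.243) [heading=90, draw]
    PD: pen down
  ]
  -- iteration 2/4 --
  FD 20: (2.042,26.243) -> (2.042,46.243) [heading=90, draw]
  REPEAT 3 [
    -- iteration 1/3 --
    LT 135: heading 90 -> 225
    FD 14: (2.042,46.243) -> (-7.858,36.343) [heading=225, draw]
    PD: pen down
    -- iteration 2/3 --
    LT 135: heading 225 -> 0
    FD 14: (-7.858,36.343) -> (6.142,36.343) [heading=0, draw]
    PD: pen down
    -- iteration 3/3 --
    LT 135: heading 0 -> 135
    FD 14: (6.142,36.343) -> (-3.757,46.243) [heading=135, draw]
    PD: pen down
  ]
  -- iteration 3/4 --
  FD 20: (-3.757,46.243) -> (-17.899,60.385) [heading=135, draw]
  REPEAT 3 [
    -- iteration 1/3 --
    LT 135: heading 135 -> 270
    FD 14: (-17.899,60.385) -> (-17.899,46.385) [heading=270, draw]
    PD: pen down
    -- iteration 2/3 --
    LT 135: heading 270 -> 45
    FD 14: (-17.899,46.385) -> (-8,56.284) [heading=45, draw]
    PD: pen down
    -- iteration 3/3 --
    LT 135: heading 45 -> 180
    FD 14: (-8,56.284) -> (-22,56.284) [heading=180, draw]
    PD: pen down
  ]
  -- iteration 4/4 --
  FD 20: (-22,56.284) -> (-42,56.284) [heading=180, draw]
  REPEAT 3 [
    -- iteration 1/3 --
    LT 135: heading 180 -> 315
    FD 14: (-42,56.284) -> (-32.101,46.385) [heading=315, draw]
    PD: pen down
    -- iteration 2/3 --
    LT 135: heading 315 -> 90
    FD 14: (-32.101,46.385) -> (-32.101,60.385) [heading=90, draw]
    PD: pen down
    -- iteration 3/3 --
    LT 135: heading 90 -> 225
    FD 14: (-32.101,60.385) -> (-42,50.485) [heading=225, draw]
    PD: pen down
  ]
]
Final: pos=(-42,50.485), heading=225, 16 segment(s) drawn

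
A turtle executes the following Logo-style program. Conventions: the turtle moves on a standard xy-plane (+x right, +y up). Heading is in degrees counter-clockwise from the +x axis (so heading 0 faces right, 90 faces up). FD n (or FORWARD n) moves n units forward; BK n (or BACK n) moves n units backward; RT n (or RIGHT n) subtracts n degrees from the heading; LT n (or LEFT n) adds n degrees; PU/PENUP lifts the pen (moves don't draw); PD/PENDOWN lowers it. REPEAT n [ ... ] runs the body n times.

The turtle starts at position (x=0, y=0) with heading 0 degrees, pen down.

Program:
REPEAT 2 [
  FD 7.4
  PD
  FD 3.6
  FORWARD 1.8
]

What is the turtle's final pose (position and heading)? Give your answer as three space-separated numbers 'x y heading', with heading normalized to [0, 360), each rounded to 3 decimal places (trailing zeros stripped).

Answer: 25.6 0 0

Derivation:
Executing turtle program step by step:
Start: pos=(0,0), heading=0, pen down
REPEAT 2 [
  -- iteration 1/2 --
  FD 7.4: (0,0) -> (7.4,0) [heading=0, draw]
  PD: pen down
  FD 3.6: (7.4,0) -> (11,0) [heading=0, draw]
  FD 1.8: (11,0) -> (12.8,0) [heading=0, draw]
  -- iteration 2/2 --
  FD 7.4: (12.8,0) -> (20.2,0) [heading=0, draw]
  PD: pen down
  FD 3.6: (20.2,0) -> (23.8,0) [heading=0, draw]
  FD 1.8: (23.8,0) -> (25.6,0) [heading=0, draw]
]
Final: pos=(25.6,0), heading=0, 6 segment(s) drawn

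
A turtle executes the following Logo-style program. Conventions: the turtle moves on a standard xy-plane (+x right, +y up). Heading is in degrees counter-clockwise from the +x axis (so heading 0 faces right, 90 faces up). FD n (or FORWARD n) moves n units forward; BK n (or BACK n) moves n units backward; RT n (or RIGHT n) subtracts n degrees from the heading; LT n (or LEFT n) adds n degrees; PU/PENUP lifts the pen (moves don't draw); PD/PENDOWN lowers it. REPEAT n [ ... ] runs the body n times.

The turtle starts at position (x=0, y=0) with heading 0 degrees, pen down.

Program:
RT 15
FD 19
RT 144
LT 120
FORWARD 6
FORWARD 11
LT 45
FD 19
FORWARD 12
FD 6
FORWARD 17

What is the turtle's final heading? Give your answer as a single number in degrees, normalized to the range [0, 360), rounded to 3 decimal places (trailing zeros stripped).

Answer: 6

Derivation:
Executing turtle program step by step:
Start: pos=(0,0), heading=0, pen down
RT 15: heading 0 -> 345
FD 19: (0,0) -> (18.353,-4.918) [heading=345, draw]
RT 144: heading 345 -> 201
LT 120: heading 201 -> 321
FD 6: (18.353,-4.918) -> (23.015,-8.693) [heading=321, draw]
FD 11: (23.015,-8.693) -> (31.564,-15.616) [heading=321, draw]
LT 45: heading 321 -> 6
FD 19: (31.564,-15.616) -> (50.46,-13.63) [heading=6, draw]
FD 12: (50.46,-13.63) -> (62.394,-12.376) [heading=6, draw]
FD 6: (62.394,-12.376) -> (68.361,-11.748) [heading=6, draw]
FD 17: (68.361,-11.748) -> (85.268,-9.971) [heading=6, draw]
Final: pos=(85.268,-9.971), heading=6, 7 segment(s) drawn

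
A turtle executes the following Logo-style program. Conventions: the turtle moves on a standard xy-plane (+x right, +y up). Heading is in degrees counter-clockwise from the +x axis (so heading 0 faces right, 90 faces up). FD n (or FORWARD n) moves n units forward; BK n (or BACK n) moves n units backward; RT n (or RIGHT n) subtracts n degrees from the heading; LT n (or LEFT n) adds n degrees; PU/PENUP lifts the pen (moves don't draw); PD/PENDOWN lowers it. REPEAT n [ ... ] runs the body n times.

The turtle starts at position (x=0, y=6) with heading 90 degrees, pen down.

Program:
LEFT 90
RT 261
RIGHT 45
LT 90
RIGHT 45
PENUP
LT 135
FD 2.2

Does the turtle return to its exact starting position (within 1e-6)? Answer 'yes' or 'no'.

Answer: no

Derivation:
Executing turtle program step by step:
Start: pos=(0,6), heading=90, pen down
LT 90: heading 90 -> 180
RT 261: heading 180 -> 279
RT 45: heading 279 -> 234
LT 90: heading 234 -> 324
RT 45: heading 324 -> 279
PU: pen up
LT 135: heading 279 -> 54
FD 2.2: (0,6) -> (1.293,7.78) [heading=54, move]
Final: pos=(1.293,7.78), heading=54, 0 segment(s) drawn

Start position: (0, 6)
Final position: (1.293, 7.78)
Distance = 2.2; >= 1e-6 -> NOT closed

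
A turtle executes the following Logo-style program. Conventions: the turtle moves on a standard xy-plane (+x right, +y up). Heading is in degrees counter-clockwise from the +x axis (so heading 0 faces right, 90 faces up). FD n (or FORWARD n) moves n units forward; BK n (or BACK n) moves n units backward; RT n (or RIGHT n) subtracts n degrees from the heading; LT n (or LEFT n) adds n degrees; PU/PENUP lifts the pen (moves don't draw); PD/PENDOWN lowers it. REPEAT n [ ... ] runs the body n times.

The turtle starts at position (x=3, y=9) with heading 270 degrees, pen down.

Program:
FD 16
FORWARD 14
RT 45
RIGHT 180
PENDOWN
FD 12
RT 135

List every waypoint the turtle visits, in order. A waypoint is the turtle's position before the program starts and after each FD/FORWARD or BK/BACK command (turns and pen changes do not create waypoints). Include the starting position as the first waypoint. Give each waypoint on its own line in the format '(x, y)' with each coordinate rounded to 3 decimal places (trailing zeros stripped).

Executing turtle program step by step:
Start: pos=(3,9), heading=270, pen down
FD 16: (3,9) -> (3,-7) [heading=270, draw]
FD 14: (3,-7) -> (3,-21) [heading=270, draw]
RT 45: heading 270 -> 225
RT 180: heading 225 -> 45
PD: pen down
FD 12: (3,-21) -> (11.485,-12.515) [heading=45, draw]
RT 135: heading 45 -> 270
Final: pos=(11.485,-12.515), heading=270, 3 segment(s) drawn
Waypoints (4 total):
(3, 9)
(3, -7)
(3, -21)
(11.485, -12.515)

Answer: (3, 9)
(3, -7)
(3, -21)
(11.485, -12.515)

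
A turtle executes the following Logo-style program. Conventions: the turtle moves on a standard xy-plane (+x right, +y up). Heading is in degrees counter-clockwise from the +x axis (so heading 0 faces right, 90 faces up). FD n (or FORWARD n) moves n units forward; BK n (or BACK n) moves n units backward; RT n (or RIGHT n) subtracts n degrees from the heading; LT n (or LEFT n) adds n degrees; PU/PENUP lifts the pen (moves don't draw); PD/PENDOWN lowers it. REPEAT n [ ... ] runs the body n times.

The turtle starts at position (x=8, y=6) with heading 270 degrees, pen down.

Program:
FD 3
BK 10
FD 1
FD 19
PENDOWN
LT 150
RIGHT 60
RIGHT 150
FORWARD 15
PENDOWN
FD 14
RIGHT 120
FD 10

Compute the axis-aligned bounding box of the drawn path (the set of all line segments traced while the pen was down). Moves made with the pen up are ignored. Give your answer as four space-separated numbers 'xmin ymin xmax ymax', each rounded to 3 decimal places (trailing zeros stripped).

Answer: -17.115 -21.5 8 13

Derivation:
Executing turtle program step by step:
Start: pos=(8,6), heading=270, pen down
FD 3: (8,6) -> (8,3) [heading=270, draw]
BK 10: (8,3) -> (8,13) [heading=270, draw]
FD 1: (8,13) -> (8,12) [heading=270, draw]
FD 19: (8,12) -> (8,-7) [heading=270, draw]
PD: pen down
LT 150: heading 270 -> 60
RT 60: heading 60 -> 0
RT 150: heading 0 -> 210
FD 15: (8,-7) -> (-4.99,-14.5) [heading=210, draw]
PD: pen down
FD 14: (-4.99,-14.5) -> (-17.115,-21.5) [heading=210, draw]
RT 120: heading 210 -> 90
FD 10: (-17.115,-21.5) -> (-17.115,-11.5) [heading=90, draw]
Final: pos=(-17.115,-11.5), heading=90, 7 segment(s) drawn

Segment endpoints: x in {-17.115, -4.99, 8, 8, 8, 8}, y in {-21.5, -14.5, -11.5, -7, 3, 6, 12, 13}
xmin=-17.115, ymin=-21.5, xmax=8, ymax=13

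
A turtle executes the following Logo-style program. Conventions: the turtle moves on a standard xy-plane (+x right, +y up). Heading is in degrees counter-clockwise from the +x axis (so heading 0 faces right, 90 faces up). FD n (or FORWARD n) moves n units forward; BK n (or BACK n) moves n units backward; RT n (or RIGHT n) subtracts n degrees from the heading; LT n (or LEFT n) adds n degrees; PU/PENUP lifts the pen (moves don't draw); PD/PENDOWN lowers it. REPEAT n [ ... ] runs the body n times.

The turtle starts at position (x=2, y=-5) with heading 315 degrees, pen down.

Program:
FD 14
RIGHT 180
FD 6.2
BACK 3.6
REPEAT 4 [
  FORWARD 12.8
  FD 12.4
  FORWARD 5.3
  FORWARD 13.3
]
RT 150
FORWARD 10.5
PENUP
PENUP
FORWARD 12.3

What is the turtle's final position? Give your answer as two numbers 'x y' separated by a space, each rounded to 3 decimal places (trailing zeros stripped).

Answer: -91.801 104.923

Derivation:
Executing turtle program step by step:
Start: pos=(2,-5), heading=315, pen down
FD 14: (2,-5) -> (11.899,-14.899) [heading=315, draw]
RT 180: heading 315 -> 135
FD 6.2: (11.899,-14.899) -> (7.515,-10.515) [heading=135, draw]
BK 3.6: (7.515,-10.515) -> (10.061,-13.061) [heading=135, draw]
REPEAT 4 [
  -- iteration 1/4 --
  FD 12.8: (10.061,-13.061) -> (1.01,-4.01) [heading=135, draw]
  FD 12.4: (1.01,-4.01) -> (-7.758,4.758) [heading=135, draw]
  FD 5.3: (-7.758,4.758) -> (-11.506,8.506) [heading=135, draw]
  FD 13.3: (-11.506,8.506) -> (-20.91,17.91) [heading=135, draw]
  -- iteration 2/4 --
  FD 12.8: (-20.91,17.91) -> (-29.961,26.961) [heading=135, draw]
  FD 12.4: (-29.961,26.961) -> (-38.729,35.729) [heading=135, draw]
  FD 5.3: (-38.729,35.729) -> (-42.477,39.477) [heading=135, draw]
  FD 13.3: (-42.477,39.477) -> (-51.882,48.882) [heading=135, draw]
  -- iteration 3/4 --
  FD 12.8: (-51.882,48.882) -> (-60.933,57.933) [heading=135, draw]
  FD 12.4: (-60.933,57.933) -> (-69.701,66.701) [heading=135, draw]
  FD 5.3: (-69.701,66.701) -> (-73.448,70.448) [heading=135, draw]
  FD 13.3: (-73.448,70.448) -> (-82.853,79.853) [heading=135, draw]
  -- iteration 4/4 --
  FD 12.8: (-82.853,79.853) -> (-91.904,88.904) [heading=135, draw]
  FD 12.4: (-91.904,88.904) -> (-100.672,97.672) [heading=135, draw]
  FD 5.3: (-100.672,97.672) -> (-104.42,101.42) [heading=135, draw]
  FD 13.3: (-104.42,101.42) -> (-113.824,110.824) [heading=135, draw]
]
RT 150: heading 135 -> 345
FD 10.5: (-113.824,110.824) -> (-103.682,108.106) [heading=345, draw]
PU: pen up
PU: pen up
FD 12.3: (-103.682,108.106) -> (-91.801,104.923) [heading=345, move]
Final: pos=(-91.801,104.923), heading=345, 20 segment(s) drawn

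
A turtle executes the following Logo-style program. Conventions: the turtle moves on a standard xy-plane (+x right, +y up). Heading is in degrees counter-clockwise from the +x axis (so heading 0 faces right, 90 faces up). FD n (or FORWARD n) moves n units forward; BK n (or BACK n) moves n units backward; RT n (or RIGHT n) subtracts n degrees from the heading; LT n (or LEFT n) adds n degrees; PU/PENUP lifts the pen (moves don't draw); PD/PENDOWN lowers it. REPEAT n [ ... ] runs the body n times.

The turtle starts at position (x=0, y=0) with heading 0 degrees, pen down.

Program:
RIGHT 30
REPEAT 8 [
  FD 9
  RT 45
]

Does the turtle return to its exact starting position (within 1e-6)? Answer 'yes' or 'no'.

Answer: yes

Derivation:
Executing turtle program step by step:
Start: pos=(0,0), heading=0, pen down
RT 30: heading 0 -> 330
REPEAT 8 [
  -- iteration 1/8 --
  FD 9: (0,0) -> (7.794,-4.5) [heading=330, draw]
  RT 45: heading 330 -> 285
  -- iteration 2/8 --
  FD 9: (7.794,-4.5) -> (10.124,-13.193) [heading=285, draw]
  RT 45: heading 285 -> 240
  -- iteration 3/8 --
  FD 9: (10.124,-13.193) -> (5.624,-20.988) [heading=240, draw]
  RT 45: heading 240 -> 195
  -- iteration 4/8 --
  FD 9: (5.624,-20.988) -> (-3.07,-23.317) [heading=195, draw]
  RT 45: heading 195 -> 150
  -- iteration 5/8 --
  FD 9: (-3.07,-23.317) -> (-10.864,-18.817) [heading=150, draw]
  RT 45: heading 150 -> 105
  -- iteration 6/8 --
  FD 9: (-10.864,-18.817) -> (-13.193,-10.124) [heading=105, draw]
  RT 45: heading 105 -> 60
  -- iteration 7/8 --
  FD 9: (-13.193,-10.124) -> (-8.693,-2.329) [heading=60, draw]
  RT 45: heading 60 -> 15
  -- iteration 8/8 --
  FD 9: (-8.693,-2.329) -> (0,0) [heading=15, draw]
  RT 45: heading 15 -> 330
]
Final: pos=(0,0), heading=330, 8 segment(s) drawn

Start position: (0, 0)
Final position: (0, 0)
Distance = 0; < 1e-6 -> CLOSED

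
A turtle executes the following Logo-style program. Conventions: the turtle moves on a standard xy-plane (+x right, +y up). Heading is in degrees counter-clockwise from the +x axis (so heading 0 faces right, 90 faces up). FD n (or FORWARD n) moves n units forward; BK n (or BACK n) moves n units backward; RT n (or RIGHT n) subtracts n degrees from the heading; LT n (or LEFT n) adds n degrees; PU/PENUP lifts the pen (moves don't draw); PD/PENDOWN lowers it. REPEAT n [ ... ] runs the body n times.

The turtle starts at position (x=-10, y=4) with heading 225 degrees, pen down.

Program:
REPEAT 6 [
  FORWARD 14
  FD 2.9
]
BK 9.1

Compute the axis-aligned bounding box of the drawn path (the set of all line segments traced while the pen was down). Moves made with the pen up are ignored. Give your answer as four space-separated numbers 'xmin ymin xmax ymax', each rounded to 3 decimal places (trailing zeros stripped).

Answer: -81.701 -67.701 -10 4

Derivation:
Executing turtle program step by step:
Start: pos=(-10,4), heading=225, pen down
REPEAT 6 [
  -- iteration 1/6 --
  FD 14: (-10,4) -> (-19.899,-5.899) [heading=225, draw]
  FD 2.9: (-19.899,-5.899) -> (-21.95,-7.95) [heading=225, draw]
  -- iteration 2/6 --
  FD 14: (-21.95,-7.95) -> (-31.85,-17.85) [heading=225, draw]
  FD 2.9: (-31.85,-17.85) -> (-33.9,-19.9) [heading=225, draw]
  -- iteration 3/6 --
  FD 14: (-33.9,-19.9) -> (-43.8,-29.8) [heading=225, draw]
  FD 2.9: (-43.8,-29.8) -> (-45.85,-31.85) [heading=225, draw]
  -- iteration 4/6 --
  FD 14: (-45.85,-31.85) -> (-55.75,-41.75) [heading=225, draw]
  FD 2.9: (-55.75,-41.75) -> (-57.8,-43.8) [heading=225, draw]
  -- iteration 5/6 --
  FD 14: (-57.8,-43.8) -> (-67.7,-53.7) [heading=225, draw]
  FD 2.9: (-67.7,-53.7) -> (-69.751,-55.751) [heading=225, draw]
  -- iteration 6/6 --
  FD 14: (-69.751,-55.751) -> (-79.65,-65.65) [heading=225, draw]
  FD 2.9: (-79.65,-65.65) -> (-81.701,-67.701) [heading=225, draw]
]
BK 9.1: (-81.701,-67.701) -> (-75.266,-61.266) [heading=225, draw]
Final: pos=(-75.266,-61.266), heading=225, 13 segment(s) drawn

Segment endpoints: x in {-81.701, -79.65, -75.266, -69.751, -67.7, -57.8, -55.75, -45.85, -43.8, -33.9, -31.85, -21.95, -19.899, -10}, y in {-67.701, -65.65, -61.266, -55.751, -53.7, -43.8, -41.75, -31.85, -29.8, -19.9, -17.85, -7.95, -5.899, 4}
xmin=-81.701, ymin=-67.701, xmax=-10, ymax=4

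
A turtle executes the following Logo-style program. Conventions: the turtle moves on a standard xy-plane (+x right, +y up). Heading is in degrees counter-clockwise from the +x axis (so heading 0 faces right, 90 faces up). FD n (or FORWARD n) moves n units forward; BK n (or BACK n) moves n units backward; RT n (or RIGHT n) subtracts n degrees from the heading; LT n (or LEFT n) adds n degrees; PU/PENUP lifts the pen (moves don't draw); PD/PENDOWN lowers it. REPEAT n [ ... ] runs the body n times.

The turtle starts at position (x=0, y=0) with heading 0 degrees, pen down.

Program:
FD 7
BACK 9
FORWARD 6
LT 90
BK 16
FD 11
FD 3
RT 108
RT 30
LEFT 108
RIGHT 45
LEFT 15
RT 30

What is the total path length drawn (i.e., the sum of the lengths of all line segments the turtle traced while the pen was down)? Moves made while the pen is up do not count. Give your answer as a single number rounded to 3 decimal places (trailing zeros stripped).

Executing turtle program step by step:
Start: pos=(0,0), heading=0, pen down
FD 7: (0,0) -> (7,0) [heading=0, draw]
BK 9: (7,0) -> (-2,0) [heading=0, draw]
FD 6: (-2,0) -> (4,0) [heading=0, draw]
LT 90: heading 0 -> 90
BK 16: (4,0) -> (4,-16) [heading=90, draw]
FD 11: (4,-16) -> (4,-5) [heading=90, draw]
FD 3: (4,-5) -> (4,-2) [heading=90, draw]
RT 108: heading 90 -> 342
RT 30: heading 342 -> 312
LT 108: heading 312 -> 60
RT 45: heading 60 -> 15
LT 15: heading 15 -> 30
RT 30: heading 30 -> 0
Final: pos=(4,-2), heading=0, 6 segment(s) drawn

Segment lengths:
  seg 1: (0,0) -> (7,0), length = 7
  seg 2: (7,0) -> (-2,0), length = 9
  seg 3: (-2,0) -> (4,0), length = 6
  seg 4: (4,0) -> (4,-16), length = 16
  seg 5: (4,-16) -> (4,-5), length = 11
  seg 6: (4,-5) -> (4,-2), length = 3
Total = 52

Answer: 52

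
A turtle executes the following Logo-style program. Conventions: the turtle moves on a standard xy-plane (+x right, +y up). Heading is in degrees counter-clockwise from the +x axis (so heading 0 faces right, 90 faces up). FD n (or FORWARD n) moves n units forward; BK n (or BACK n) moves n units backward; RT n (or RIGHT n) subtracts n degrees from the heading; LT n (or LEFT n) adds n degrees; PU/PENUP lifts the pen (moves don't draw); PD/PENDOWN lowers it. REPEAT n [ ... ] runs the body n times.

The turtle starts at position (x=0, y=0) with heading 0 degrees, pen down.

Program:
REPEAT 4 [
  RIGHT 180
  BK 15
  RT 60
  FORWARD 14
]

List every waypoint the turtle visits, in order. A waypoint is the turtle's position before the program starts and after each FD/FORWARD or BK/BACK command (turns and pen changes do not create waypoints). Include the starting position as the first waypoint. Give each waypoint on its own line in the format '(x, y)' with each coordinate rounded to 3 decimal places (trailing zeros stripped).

Executing turtle program step by step:
Start: pos=(0,0), heading=0, pen down
REPEAT 4 [
  -- iteration 1/4 --
  RT 180: heading 0 -> 180
  BK 15: (0,0) -> (15,0) [heading=180, draw]
  RT 60: heading 180 -> 120
  FD 14: (15,0) -> (8,12.124) [heading=120, draw]
  -- iteration 2/4 --
  RT 180: heading 120 -> 300
  BK 15: (8,12.124) -> (0.5,25.115) [heading=300, draw]
  RT 60: heading 300 -> 240
  FD 14: (0.5,25.115) -> (-6.5,12.99) [heading=240, draw]
  -- iteration 3/4 --
  RT 180: heading 240 -> 60
  BK 15: (-6.5,12.99) -> (-14,0) [heading=60, draw]
  RT 60: heading 60 -> 0
  FD 14: (-14,0) -> (0,0) [heading=0, draw]
  -- iteration 4/4 --
  RT 180: heading 0 -> 180
  BK 15: (0,0) -> (15,0) [heading=180, draw]
  RT 60: heading 180 -> 120
  FD 14: (15,0) -> (8,12.124) [heading=120, draw]
]
Final: pos=(8,12.124), heading=120, 8 segment(s) drawn
Waypoints (9 total):
(0, 0)
(15, 0)
(8, 12.124)
(0.5, 25.115)
(-6.5, 12.99)
(-14, 0)
(0, 0)
(15, 0)
(8, 12.124)

Answer: (0, 0)
(15, 0)
(8, 12.124)
(0.5, 25.115)
(-6.5, 12.99)
(-14, 0)
(0, 0)
(15, 0)
(8, 12.124)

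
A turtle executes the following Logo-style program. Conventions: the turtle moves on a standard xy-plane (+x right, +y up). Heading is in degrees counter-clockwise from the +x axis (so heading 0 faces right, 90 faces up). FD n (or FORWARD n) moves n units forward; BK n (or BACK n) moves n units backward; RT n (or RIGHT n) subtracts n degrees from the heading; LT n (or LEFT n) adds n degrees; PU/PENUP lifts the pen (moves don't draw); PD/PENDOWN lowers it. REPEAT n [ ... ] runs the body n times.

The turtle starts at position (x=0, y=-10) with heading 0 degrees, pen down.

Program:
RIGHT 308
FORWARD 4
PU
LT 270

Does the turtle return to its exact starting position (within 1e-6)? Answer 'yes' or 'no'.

Answer: no

Derivation:
Executing turtle program step by step:
Start: pos=(0,-10), heading=0, pen down
RT 308: heading 0 -> 52
FD 4: (0,-10) -> (2.463,-6.848) [heading=52, draw]
PU: pen up
LT 270: heading 52 -> 322
Final: pos=(2.463,-6.848), heading=322, 1 segment(s) drawn

Start position: (0, -10)
Final position: (2.463, -6.848)
Distance = 4; >= 1e-6 -> NOT closed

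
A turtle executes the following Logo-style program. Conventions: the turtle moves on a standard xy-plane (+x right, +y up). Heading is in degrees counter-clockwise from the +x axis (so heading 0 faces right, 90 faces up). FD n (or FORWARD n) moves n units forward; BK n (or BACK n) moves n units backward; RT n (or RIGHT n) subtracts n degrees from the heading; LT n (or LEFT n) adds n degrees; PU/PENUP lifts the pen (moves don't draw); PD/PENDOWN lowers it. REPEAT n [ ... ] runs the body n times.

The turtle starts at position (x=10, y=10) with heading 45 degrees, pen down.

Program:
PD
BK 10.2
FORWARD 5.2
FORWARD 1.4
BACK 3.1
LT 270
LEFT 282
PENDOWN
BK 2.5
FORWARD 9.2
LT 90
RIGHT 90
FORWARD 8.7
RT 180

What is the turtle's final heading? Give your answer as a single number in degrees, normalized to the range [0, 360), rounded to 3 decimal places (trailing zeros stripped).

Executing turtle program step by step:
Start: pos=(10,10), heading=45, pen down
PD: pen down
BK 10.2: (10,10) -> (2.788,2.788) [heading=45, draw]
FD 5.2: (2.788,2.788) -> (6.464,6.464) [heading=45, draw]
FD 1.4: (6.464,6.464) -> (7.454,7.454) [heading=45, draw]
BK 3.1: (7.454,7.454) -> (5.262,5.262) [heading=45, draw]
LT 270: heading 45 -> 315
LT 282: heading 315 -> 237
PD: pen down
BK 2.5: (5.262,5.262) -> (6.624,7.359) [heading=237, draw]
FD 9.2: (6.624,7.359) -> (1.613,-0.357) [heading=237, draw]
LT 90: heading 237 -> 327
RT 90: heading 327 -> 237
FD 8.7: (1.613,-0.357) -> (-3.125,-7.653) [heading=237, draw]
RT 180: heading 237 -> 57
Final: pos=(-3.125,-7.653), heading=57, 7 segment(s) drawn

Answer: 57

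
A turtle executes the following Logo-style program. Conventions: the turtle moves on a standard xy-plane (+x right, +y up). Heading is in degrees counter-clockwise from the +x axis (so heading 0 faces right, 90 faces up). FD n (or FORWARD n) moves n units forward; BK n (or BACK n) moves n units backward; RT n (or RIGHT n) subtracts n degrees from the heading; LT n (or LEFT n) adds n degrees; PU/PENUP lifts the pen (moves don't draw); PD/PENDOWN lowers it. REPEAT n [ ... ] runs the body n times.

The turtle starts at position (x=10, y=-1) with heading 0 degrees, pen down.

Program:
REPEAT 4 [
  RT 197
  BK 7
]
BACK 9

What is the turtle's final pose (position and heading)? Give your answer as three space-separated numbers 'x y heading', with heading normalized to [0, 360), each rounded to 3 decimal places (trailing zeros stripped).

Executing turtle program step by step:
Start: pos=(10,-1), heading=0, pen down
REPEAT 4 [
  -- iteration 1/4 --
  RT 197: heading 0 -> 163
  BK 7: (10,-1) -> (16.694,-3.047) [heading=163, draw]
  -- iteration 2/4 --
  RT 197: heading 163 -> 326
  BK 7: (16.694,-3.047) -> (10.891,0.868) [heading=326, draw]
  -- iteration 3/4 --
  RT 197: heading 326 -> 129
  BK 7: (10.891,0.868) -> (15.296,-4.572) [heading=129, draw]
  -- iteration 4/4 --
  RT 197: heading 129 -> 292
  BK 7: (15.296,-4.572) -> (12.674,1.918) [heading=292, draw]
]
BK 9: (12.674,1.918) -> (9.302,10.263) [heading=292, draw]
Final: pos=(9.302,10.263), heading=292, 5 segment(s) drawn

Answer: 9.302 10.263 292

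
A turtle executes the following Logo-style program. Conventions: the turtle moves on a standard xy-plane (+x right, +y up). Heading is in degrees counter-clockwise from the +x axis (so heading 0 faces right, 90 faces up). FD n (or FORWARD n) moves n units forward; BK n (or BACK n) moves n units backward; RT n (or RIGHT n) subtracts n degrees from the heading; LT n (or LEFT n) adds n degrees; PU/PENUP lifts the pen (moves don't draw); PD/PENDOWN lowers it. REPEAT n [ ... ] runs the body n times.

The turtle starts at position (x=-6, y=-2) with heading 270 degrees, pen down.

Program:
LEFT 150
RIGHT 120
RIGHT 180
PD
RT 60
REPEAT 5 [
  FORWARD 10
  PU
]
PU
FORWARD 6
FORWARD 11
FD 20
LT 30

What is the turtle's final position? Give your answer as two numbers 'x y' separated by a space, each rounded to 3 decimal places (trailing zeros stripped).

Answer: 37.5 73.344

Derivation:
Executing turtle program step by step:
Start: pos=(-6,-2), heading=270, pen down
LT 150: heading 270 -> 60
RT 120: heading 60 -> 300
RT 180: heading 300 -> 120
PD: pen down
RT 60: heading 120 -> 60
REPEAT 5 [
  -- iteration 1/5 --
  FD 10: (-6,-2) -> (-1,6.66) [heading=60, draw]
  PU: pen up
  -- iteration 2/5 --
  FD 10: (-1,6.66) -> (4,15.321) [heading=60, move]
  PU: pen up
  -- iteration 3/5 --
  FD 10: (4,15.321) -> (9,23.981) [heading=60, move]
  PU: pen up
  -- iteration 4/5 --
  FD 10: (9,23.981) -> (14,32.641) [heading=60, move]
  PU: pen up
  -- iteration 5/5 --
  FD 10: (14,32.641) -> (19,41.301) [heading=60, move]
  PU: pen up
]
PU: pen up
FD 6: (19,41.301) -> (22,46.497) [heading=60, move]
FD 11: (22,46.497) -> (27.5,56.024) [heading=60, move]
FD 20: (27.5,56.024) -> (37.5,73.344) [heading=60, move]
LT 30: heading 60 -> 90
Final: pos=(37.5,73.344), heading=90, 1 segment(s) drawn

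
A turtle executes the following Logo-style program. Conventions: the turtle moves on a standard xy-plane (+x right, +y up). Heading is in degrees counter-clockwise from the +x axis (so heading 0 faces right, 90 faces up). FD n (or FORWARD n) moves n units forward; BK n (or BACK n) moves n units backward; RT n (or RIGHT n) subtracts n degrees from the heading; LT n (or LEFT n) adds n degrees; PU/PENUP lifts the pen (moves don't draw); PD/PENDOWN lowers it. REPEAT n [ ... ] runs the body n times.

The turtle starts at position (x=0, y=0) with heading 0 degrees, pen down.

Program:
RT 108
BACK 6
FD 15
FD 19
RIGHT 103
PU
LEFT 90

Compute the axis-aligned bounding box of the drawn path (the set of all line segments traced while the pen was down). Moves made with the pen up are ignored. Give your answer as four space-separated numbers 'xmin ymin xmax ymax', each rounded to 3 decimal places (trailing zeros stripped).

Executing turtle program step by step:
Start: pos=(0,0), heading=0, pen down
RT 108: heading 0 -> 252
BK 6: (0,0) -> (1.854,5.706) [heading=252, draw]
FD 15: (1.854,5.706) -> (-2.781,-8.56) [heading=252, draw]
FD 19: (-2.781,-8.56) -> (-8.652,-26.63) [heading=252, draw]
RT 103: heading 252 -> 149
PU: pen up
LT 90: heading 149 -> 239
Final: pos=(-8.652,-26.63), heading=239, 3 segment(s) drawn

Segment endpoints: x in {-8.652, -2.781, 0, 1.854}, y in {-26.63, -8.56, 0, 5.706}
xmin=-8.652, ymin=-26.63, xmax=1.854, ymax=5.706

Answer: -8.652 -26.63 1.854 5.706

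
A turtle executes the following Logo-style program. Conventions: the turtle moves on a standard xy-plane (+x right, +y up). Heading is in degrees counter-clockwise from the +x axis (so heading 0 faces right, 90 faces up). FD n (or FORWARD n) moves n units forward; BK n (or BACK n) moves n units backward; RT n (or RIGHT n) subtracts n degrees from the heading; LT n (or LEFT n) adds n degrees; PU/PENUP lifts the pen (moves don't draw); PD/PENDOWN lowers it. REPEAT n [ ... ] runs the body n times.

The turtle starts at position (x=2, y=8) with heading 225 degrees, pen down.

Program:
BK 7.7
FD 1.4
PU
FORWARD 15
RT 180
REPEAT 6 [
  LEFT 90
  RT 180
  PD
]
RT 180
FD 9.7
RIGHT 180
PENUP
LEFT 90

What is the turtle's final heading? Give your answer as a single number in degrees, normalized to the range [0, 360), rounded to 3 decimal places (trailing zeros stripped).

Answer: 315

Derivation:
Executing turtle program step by step:
Start: pos=(2,8), heading=225, pen down
BK 7.7: (2,8) -> (7.445,13.445) [heading=225, draw]
FD 1.4: (7.445,13.445) -> (6.455,12.455) [heading=225, draw]
PU: pen up
FD 15: (6.455,12.455) -> (-4.152,1.848) [heading=225, move]
RT 180: heading 225 -> 45
REPEAT 6 [
  -- iteration 1/6 --
  LT 90: heading 45 -> 135
  RT 180: heading 135 -> 315
  PD: pen down
  -- iteration 2/6 --
  LT 90: heading 315 -> 45
  RT 180: heading 45 -> 225
  PD: pen down
  -- iteration 3/6 --
  LT 90: heading 225 -> 315
  RT 180: heading 315 -> 135
  PD: pen down
  -- iteration 4/6 --
  LT 90: heading 135 -> 225
  RT 180: heading 225 -> 45
  PD: pen down
  -- iteration 5/6 --
  LT 90: heading 45 -> 135
  RT 180: heading 135 -> 315
  PD: pen down
  -- iteration 6/6 --
  LT 90: heading 315 -> 45
  RT 180: heading 45 -> 225
  PD: pen down
]
RT 180: heading 225 -> 45
FD 9.7: (-4.152,1.848) -> (2.707,8.707) [heading=45, draw]
RT 180: heading 45 -> 225
PU: pen up
LT 90: heading 225 -> 315
Final: pos=(2.707,8.707), heading=315, 3 segment(s) drawn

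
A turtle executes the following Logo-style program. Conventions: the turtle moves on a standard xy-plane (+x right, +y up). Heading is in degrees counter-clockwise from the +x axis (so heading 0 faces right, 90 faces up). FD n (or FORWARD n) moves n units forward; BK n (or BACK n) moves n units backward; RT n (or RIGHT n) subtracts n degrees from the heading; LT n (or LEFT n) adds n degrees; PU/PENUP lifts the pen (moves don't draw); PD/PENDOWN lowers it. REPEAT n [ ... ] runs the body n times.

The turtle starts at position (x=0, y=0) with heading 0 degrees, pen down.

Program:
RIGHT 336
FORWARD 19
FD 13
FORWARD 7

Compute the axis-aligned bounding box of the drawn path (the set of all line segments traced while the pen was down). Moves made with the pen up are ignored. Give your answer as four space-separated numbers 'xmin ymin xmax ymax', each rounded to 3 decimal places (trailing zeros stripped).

Answer: 0 0 35.628 15.863

Derivation:
Executing turtle program step by step:
Start: pos=(0,0), heading=0, pen down
RT 336: heading 0 -> 24
FD 19: (0,0) -> (17.357,7.728) [heading=24, draw]
FD 13: (17.357,7.728) -> (29.233,13.016) [heading=24, draw]
FD 7: (29.233,13.016) -> (35.628,15.863) [heading=24, draw]
Final: pos=(35.628,15.863), heading=24, 3 segment(s) drawn

Segment endpoints: x in {0, 17.357, 29.233, 35.628}, y in {0, 7.728, 13.016, 15.863}
xmin=0, ymin=0, xmax=35.628, ymax=15.863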